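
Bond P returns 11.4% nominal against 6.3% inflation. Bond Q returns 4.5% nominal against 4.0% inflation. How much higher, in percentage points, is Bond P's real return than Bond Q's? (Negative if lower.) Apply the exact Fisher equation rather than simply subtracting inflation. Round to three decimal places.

Bond P real return: 1.114/1.063 − 1 = 4.7977%.
Bond Q real return: 1.045/1.040 − 1 = 0.4808%.
Difference: 4.7977 − 0.4808 = 4.3169 pp.

4.317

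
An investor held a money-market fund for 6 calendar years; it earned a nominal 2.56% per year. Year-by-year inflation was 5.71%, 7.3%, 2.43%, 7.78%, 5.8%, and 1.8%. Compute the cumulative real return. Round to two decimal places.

Cumulative inflation factor: 1.0571 × 1.073 × 1.0243 × 1.0778 × 1.058 × 1.018 ≈ 1.34870.
Nominal growth factor: 1.16377. Real growth factor = 1.16377 / 1.34870 ≈ 0.86289.
Total real return ≈ -13.7114%.

-13.71%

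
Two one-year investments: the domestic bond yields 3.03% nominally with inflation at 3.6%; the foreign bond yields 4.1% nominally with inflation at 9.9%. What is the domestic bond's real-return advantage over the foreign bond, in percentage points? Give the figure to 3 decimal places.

The domestic bond real return: 1.0303/1.036 − 1 = -0.5502%.
The foreign bond real return: 1.041/1.099 − 1 = -5.2775%.
Difference: -0.5502 − (-5.2775) = 4.7273 pp.

4.727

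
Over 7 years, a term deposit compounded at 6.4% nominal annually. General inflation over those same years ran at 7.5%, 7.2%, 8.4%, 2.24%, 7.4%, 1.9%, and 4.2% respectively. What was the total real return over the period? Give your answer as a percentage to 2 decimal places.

6.00%

Cumulative inflation factor: 1.075 × 1.072 × 1.084 × 1.0224 × 1.074 × 1.019 × 1.042 ≈ 1.45646.
Nominal growth factor: 1.54380. Real growth factor = 1.54380 / 1.45646 ≈ 1.05997.
Total real return ≈ 5.9966%.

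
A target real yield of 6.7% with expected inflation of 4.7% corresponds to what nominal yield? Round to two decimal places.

By the Fisher equation, 1 + r_nom = (1 + 6.7%)(1 + 4.7%) = 1.067 × 1.047 = 1.117149.
So r_nom = 11.7149%.

11.71%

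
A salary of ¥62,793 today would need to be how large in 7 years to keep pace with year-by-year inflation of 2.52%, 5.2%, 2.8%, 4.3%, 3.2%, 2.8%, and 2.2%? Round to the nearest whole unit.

¥78,729

Cumulative price-level factor: 1.0252 × 1.052 × 1.028 × 1.043 × 1.032 × 1.028 × 1.022 ≈ 1.2537919242.
The nominal amount required is ¥62,793 scaled up by that factor.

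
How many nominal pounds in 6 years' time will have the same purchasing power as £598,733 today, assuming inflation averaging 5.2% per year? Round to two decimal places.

Cumulative price-level factor: (1+5.2%)^6 ≈ 1.3554841352.
The nominal amount required is £598,733 scaled up by that factor.

£811,573.08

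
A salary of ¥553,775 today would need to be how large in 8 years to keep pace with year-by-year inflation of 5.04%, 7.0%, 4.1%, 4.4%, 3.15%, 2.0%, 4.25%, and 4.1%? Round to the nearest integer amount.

Cumulative price-level factor: 1.0504 × 1.070 × 1.041 × 1.044 × 1.0315 × 1.020 × 1.0425 × 1.041 ≈ 1.3947164273.
Multiplying ¥553,775 by the price-level factor gives the future nominal sum.

¥772,359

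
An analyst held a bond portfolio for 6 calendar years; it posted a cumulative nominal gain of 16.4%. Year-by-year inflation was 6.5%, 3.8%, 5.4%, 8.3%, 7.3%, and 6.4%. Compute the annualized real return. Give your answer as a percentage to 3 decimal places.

-3.491%

Cumulative inflation factor: 1.065 × 1.038 × 1.054 × 1.083 × 1.073 × 1.064 ≈ 1.44065.
Nominal growth factor: 1.16400. Real growth factor = 1.16400 / 1.44065 ≈ 0.80797.
Annualized: 0.80797^(1/6) − 1 ≈ -0.03491.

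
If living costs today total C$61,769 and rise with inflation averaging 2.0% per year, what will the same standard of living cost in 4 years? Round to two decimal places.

C$66,860.75

Cumulative price-level factor: (1+2.0%)^4 = 1.08243216.
The nominal amount required is C$61,769 scaled up by that factor.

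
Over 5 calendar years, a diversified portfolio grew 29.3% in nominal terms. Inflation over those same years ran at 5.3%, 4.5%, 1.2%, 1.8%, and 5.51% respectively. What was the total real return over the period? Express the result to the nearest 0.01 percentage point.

Cumulative inflation factor: 1.053 × 1.045 × 1.012 × 1.018 × 1.0551 ≈ 1.19610.
Nominal growth factor: 1.29300. Real growth factor = 1.29300 / 1.19610 ≈ 1.08102.
Total real return ≈ 8.1016%.

8.10%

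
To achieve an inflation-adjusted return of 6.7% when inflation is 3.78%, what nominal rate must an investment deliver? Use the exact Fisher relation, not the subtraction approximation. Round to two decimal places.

10.73%

By the Fisher equation, 1 + r_nom = (1 + 6.7%)(1 + 3.78%) = 1.067 × 1.0378 = 1.1073326.
So r_nom = 10.73326%.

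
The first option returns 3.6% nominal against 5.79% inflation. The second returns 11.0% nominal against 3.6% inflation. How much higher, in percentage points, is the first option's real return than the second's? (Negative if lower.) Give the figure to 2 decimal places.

The first option real return: 1.036/1.0579 − 1 = -2.070%.
The second real return: 1.110/1.036 − 1 = 7.143%.
Difference: -2.070 − 7.143 = -9.213 pp.

-9.21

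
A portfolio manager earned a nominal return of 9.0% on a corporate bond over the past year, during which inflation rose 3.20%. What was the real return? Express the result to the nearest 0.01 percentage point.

Real return via the Fisher equation: (1 + 9.0%)/(1 + 3.20%) − 1 = 1.090/1.0320 − 1 ≈ 0.05620.

5.62%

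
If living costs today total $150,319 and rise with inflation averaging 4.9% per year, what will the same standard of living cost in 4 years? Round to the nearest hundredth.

Cumulative price-level factor: (1+4.9%)^4 ≈ 1.2108823608.
Multiplying $150,319 by the price-level factor gives the future nominal sum.

$182,018.63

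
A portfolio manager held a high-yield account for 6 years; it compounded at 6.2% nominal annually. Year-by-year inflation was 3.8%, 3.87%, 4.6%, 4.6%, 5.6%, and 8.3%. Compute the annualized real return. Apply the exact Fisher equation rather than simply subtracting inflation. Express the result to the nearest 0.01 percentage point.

1.03%

Cumulative inflation factor: 1.038 × 1.0387 × 1.046 × 1.046 × 1.056 × 1.083 ≈ 1.34910.
Nominal growth factor: 1.43465. Real growth factor = 1.43465 / 1.34910 ≈ 1.06342.
Annualized: 1.06342^(1/6) − 1 ≈ 0.01030.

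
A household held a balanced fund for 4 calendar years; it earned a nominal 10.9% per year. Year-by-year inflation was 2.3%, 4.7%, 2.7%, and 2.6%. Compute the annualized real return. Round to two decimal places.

7.60%

Cumulative inflation factor: 1.023 × 1.047 × 1.027 × 1.026 ≈ 1.12860.
Nominal growth factor: 1.51261. Real growth factor = 1.51261 / 1.12860 ≈ 1.34025.
Annualized: 1.34025^(1/4) − 1 ≈ 0.07596.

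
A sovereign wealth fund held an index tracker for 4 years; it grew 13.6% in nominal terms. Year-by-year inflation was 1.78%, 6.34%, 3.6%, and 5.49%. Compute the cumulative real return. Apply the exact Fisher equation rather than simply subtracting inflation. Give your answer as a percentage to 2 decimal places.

-3.96%

Cumulative inflation factor: 1.0178 × 1.0634 × 1.036 × 1.0549 ≈ 1.18285.
Nominal growth factor: 1.13600. Real growth factor = 1.13600 / 1.18285 ≈ 0.96039.
Total real return ≈ -3.9609%.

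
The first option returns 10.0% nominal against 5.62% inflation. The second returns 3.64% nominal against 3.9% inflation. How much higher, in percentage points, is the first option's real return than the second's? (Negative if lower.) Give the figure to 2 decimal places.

The first option real return: 1.100/1.0562 − 1 = 4.147%.
The second real return: 1.0364/1.039 − 1 = -0.250%.
Difference: 4.147 − (-0.250) = 4.397 pp.

4.40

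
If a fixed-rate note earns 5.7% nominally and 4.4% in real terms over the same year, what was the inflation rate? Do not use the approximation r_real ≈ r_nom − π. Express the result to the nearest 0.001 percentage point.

1.245%

From (1+r_nom) = (1+r_real)(1+π), we get 1+π = (1 + 5.7%)/(1 + 4.4%) = 1.057/1.044 ≈ 1.01245.
So π ≈ 1.2452%.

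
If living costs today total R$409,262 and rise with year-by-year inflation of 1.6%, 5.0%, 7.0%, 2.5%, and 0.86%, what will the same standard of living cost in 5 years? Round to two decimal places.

Cumulative price-level factor: 1.016 × 1.050 × 1.070 × 1.025 × 1.0086 ≈ 1.1800750109.
Multiplying R$409,262 by the price-level factor gives the future nominal sum.

R$482,959.86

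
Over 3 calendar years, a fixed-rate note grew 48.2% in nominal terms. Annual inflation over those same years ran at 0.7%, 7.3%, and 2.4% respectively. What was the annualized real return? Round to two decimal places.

Cumulative inflation factor: 1.007 × 1.073 × 1.024 ≈ 1.10644.
Nominal growth factor: 1.48200. Real growth factor = 1.48200 / 1.10644 ≈ 1.33943.
Annualized: 1.33943^(1/3) − 1 ≈ 0.10232.

10.23%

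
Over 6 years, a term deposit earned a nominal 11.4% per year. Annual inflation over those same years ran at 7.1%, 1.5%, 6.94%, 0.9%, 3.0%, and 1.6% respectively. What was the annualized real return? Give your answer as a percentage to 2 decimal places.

Cumulative inflation factor: 1.071 × 1.015 × 1.0694 × 1.009 × 1.030 × 1.016 ≈ 1.22749.
Nominal growth factor: 1.91122. Real growth factor = 1.91122 / 1.22749 ≈ 1.55702.
Annualized: 1.55702^(1/6) − 1 ≈ 0.07659.

7.66%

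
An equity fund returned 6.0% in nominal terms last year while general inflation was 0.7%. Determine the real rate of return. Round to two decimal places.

5.26%

Real return via the Fisher equation: (1 + 6.0%)/(1 + 0.7%) − 1 = 1.060/1.007 − 1 ≈ 0.05263.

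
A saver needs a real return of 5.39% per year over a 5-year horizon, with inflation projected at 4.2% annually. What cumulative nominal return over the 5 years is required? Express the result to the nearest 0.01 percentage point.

Required annual nominal rate: (1+5.39%)(1+4.2%) − 1 = 9.81638%.
Cumulative over 5 years: (1 + 0.0981638)^5 − 1 ≈ 0.59711.

59.71%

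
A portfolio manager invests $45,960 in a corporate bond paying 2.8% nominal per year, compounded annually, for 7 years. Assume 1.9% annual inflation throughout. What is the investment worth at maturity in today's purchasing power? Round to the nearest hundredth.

Nominal value at maturity: $45,960 × (1 + 2.8%)^7 ≈ $55,761.16.
Price-level factor over 7 years: (1 + 1.9%)^7 ≈ 1.1408256786.
Dividing the nominal maturity value by the price-level factor gives the value in today's money.

$48,877.90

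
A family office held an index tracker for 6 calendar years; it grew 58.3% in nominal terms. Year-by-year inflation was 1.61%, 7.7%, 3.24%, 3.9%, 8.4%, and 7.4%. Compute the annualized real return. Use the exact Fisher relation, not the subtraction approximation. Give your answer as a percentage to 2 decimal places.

2.48%

Cumulative inflation factor: 1.0161 × 1.077 × 1.0324 × 1.039 × 1.084 × 1.074 ≈ 1.36662.
Nominal growth factor: 1.58300. Real growth factor = 1.58300 / 1.36662 ≈ 1.15833.
Annualized: 1.15833^(1/6) − 1 ≈ 0.02480.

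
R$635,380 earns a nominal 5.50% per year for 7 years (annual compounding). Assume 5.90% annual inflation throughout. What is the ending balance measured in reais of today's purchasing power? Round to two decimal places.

R$618,769.70

Nominal value at maturity: R$635,380 × (1 + 5.50%)^7 ≈ R$924,274.05.
Price-level factor over 7 years: (1 + 5.90%)^7 ≈ 1.4937286838.
Dividing the nominal maturity value by the price-level factor gives the value in today's money.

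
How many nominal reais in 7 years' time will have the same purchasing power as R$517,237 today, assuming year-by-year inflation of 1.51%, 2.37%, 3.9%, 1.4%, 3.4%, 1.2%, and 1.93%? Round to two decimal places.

R$603,987.14

Cumulative price-level factor: 1.0151 × 1.0237 × 1.039 × 1.014 × 1.034 × 1.012 × 1.0193 ≈ 1.1677183612.
The nominal amount required is R$517,237 scaled up by that factor.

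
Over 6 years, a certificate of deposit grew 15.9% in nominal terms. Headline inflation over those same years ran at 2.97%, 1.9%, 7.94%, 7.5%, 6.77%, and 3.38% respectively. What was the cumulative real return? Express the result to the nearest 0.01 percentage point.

Cumulative inflation factor: 1.0297 × 1.019 × 1.0794 × 1.075 × 1.0677 × 1.0338 ≈ 1.34388.
Nominal growth factor: 1.15900. Real growth factor = 1.15900 / 1.34388 ≈ 0.86243.
Total real return ≈ -13.7574%.

-13.76%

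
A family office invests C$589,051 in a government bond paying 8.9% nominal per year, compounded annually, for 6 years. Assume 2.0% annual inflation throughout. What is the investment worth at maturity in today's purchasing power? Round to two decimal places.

Nominal value at maturity: C$589,051 × (1 + 8.9%)^6 ≈ C$982,471.99.
Price-level factor over 6 years: (1 + 2.0%)^6 ≈ 1.1261624193.
Dividing the nominal maturity value by the price-level factor gives the value in today's money.

C$872,407.01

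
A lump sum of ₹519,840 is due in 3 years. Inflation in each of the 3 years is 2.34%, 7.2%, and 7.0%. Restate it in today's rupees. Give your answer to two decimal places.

Price-level factor over 3 years: 1.0234 × 1.072 × 1.070 = 1.173880736.
Purchasing power today: ₹519,840 divided by that factor.

₹442,838.85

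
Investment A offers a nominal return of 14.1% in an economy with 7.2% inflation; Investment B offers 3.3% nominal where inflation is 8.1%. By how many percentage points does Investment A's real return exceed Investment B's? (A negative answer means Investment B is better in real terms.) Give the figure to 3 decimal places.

10.877

Investment A real return: 1.141/1.072 − 1 = 6.4366%.
Investment B real return: 1.033/1.081 − 1 = -4.4403%.
Difference: 6.4366 − (-4.4403) = 10.8769 pp.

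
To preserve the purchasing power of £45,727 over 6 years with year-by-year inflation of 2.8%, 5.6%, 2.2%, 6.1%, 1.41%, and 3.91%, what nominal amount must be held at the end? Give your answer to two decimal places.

£56,719.73

Cumulative price-level factor: 1.028 × 1.056 × 1.022 × 1.061 × 1.0141 × 1.0391 ≈ 1.2403990933.
Multiplying £45,727 by the price-level factor gives the future nominal sum.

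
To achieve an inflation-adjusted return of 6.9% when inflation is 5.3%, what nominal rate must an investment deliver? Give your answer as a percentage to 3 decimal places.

12.566%

By the Fisher equation, 1 + r_nom = (1 + 6.9%)(1 + 5.3%) = 1.069 × 1.053 = 1.125657.
So r_nom = 12.5657%.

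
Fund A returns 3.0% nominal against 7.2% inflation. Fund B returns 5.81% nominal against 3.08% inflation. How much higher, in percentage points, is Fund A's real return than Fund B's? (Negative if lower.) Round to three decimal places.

Fund A real return: 1.030/1.072 − 1 = -3.9179%.
Fund B real return: 1.0581/1.0308 − 1 = 2.6484%.
Difference: -3.9179 − 2.6484 = -6.5663 pp.

-6.566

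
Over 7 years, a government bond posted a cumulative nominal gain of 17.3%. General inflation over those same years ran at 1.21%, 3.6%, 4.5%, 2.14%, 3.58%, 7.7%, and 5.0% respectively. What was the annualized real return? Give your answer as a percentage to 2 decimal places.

Cumulative inflation factor: 1.0121 × 1.036 × 1.045 × 1.0214 × 1.0358 × 1.077 × 1.050 ≈ 1.31092.
Nominal growth factor: 1.17300. Real growth factor = 1.17300 / 1.31092 ≈ 0.89479.
Annualized: 0.89479^(1/7) − 1 ≈ -0.01576.

-1.58%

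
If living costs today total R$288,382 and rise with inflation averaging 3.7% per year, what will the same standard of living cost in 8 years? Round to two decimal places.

Cumulative price-level factor: (1+3.7%)^8 ≈ 1.3373037151.
Multiplying R$288,382 by the price-level factor gives the future nominal sum.

R$385,654.32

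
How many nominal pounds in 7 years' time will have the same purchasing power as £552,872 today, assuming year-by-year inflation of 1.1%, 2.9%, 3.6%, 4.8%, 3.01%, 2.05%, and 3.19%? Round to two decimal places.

Cumulative price-level factor: 1.011 × 1.029 × 1.036 × 1.048 × 1.0301 × 1.0205 × 1.0319 ≈ 1.2252298731.
Multiplying £552,872 by the price-level factor gives the future nominal sum.

£677,395.29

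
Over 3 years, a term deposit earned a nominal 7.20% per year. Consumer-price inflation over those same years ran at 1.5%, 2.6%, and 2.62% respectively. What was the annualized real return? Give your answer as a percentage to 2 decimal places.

Cumulative inflation factor: 1.015 × 1.026 × 1.0262 ≈ 1.06867.
Nominal growth factor: 1.23193. Real growth factor = 1.23193 / 1.06867 ≈ 1.15276.
Annualized: 1.15276^(1/3) − 1 ≈ 0.04853.

4.85%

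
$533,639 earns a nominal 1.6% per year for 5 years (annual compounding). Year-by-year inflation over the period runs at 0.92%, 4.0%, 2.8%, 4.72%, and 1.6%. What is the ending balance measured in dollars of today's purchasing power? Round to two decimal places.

$503,256.12

Nominal value at maturity: $533,639 × (1 + 1.6%)^5 ≈ $577,718.27.
Price-level factor over 5 years: 1.0092 × 1.040 × 1.028 × 1.0472 × 1.016 ≈ 1.1479607446.
The maturity value deflated by that factor is the answer in today's purchasing power.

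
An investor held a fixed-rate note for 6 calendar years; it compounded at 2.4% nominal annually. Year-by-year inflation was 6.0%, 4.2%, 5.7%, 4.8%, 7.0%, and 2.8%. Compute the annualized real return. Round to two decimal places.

Cumulative inflation factor: 1.060 × 1.042 × 1.057 × 1.048 × 1.070 × 1.028 ≈ 1.34582.
Nominal growth factor: 1.15292. Real growth factor = 1.15292 / 1.34582 ≈ 0.85667.
Annualized: 0.85667^(1/6) − 1 ≈ -0.02545.

-2.55%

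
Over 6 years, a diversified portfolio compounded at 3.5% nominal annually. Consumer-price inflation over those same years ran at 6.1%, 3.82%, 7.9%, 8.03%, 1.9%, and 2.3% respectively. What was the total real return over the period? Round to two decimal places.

Cumulative inflation factor: 1.061 × 1.0382 × 1.079 × 1.0803 × 1.019 × 1.023 ≈ 1.33848.
Nominal growth factor: 1.22926. Real growth factor = 1.22926 / 1.33848 ≈ 0.91840.
Total real return ≈ -8.1604%.

-8.16%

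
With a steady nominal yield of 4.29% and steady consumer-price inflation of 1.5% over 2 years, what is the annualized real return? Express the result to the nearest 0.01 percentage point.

2.75%

With constant rates the annual real return is the same each year: (1+4.29%)/(1+1.5%) − 1 = 0.02749.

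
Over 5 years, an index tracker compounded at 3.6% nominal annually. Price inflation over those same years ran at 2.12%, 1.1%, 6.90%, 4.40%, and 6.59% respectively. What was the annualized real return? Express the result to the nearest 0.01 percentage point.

-0.57%

Cumulative inflation factor: 1.0212 × 1.011 × 1.0690 × 1.0440 × 1.0659 ≈ 1.22816.
Nominal growth factor: 1.19344. Real growth factor = 1.19344 / 1.22816 ≈ 0.97172.
Annualized: 0.97172^(1/5) − 1 ≈ -0.00572.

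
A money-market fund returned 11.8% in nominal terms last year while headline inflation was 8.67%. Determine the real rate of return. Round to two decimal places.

2.88%

Real return via the Fisher equation: (1 + 11.8%)/(1 + 8.67%) − 1 = 1.118/1.0867 − 1 ≈ 0.02880.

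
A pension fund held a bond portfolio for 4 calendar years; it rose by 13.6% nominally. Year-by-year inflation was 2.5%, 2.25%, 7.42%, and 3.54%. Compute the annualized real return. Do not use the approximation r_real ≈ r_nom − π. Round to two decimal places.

-0.64%

Cumulative inflation factor: 1.025 × 1.0225 × 1.0742 × 1.0354 ≈ 1.16568.
Nominal growth factor: 1.13600. Real growth factor = 1.13600 / 1.16568 ≈ 0.97454.
Annualized: 0.97454^(1/4) − 1 ≈ -0.00643.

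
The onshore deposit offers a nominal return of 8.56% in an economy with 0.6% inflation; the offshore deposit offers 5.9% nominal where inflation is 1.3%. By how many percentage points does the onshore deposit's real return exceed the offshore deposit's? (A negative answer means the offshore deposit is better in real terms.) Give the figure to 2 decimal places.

The onshore deposit real return: 1.0856/1.006 − 1 = 7.913%.
The offshore deposit real return: 1.059/1.013 − 1 = 4.541%.
Difference: 7.913 − 4.541 = 3.372 pp.

3.37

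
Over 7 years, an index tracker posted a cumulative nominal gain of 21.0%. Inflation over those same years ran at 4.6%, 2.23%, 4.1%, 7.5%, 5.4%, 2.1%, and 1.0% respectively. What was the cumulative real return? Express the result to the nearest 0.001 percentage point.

-6.969%

Cumulative inflation factor: 1.046 × 1.0223 × 1.041 × 1.075 × 1.054 × 1.021 × 1.010 ≈ 1.30064.
Nominal growth factor: 1.21000. Real growth factor = 1.21000 / 1.30064 ≈ 0.93031.
Total real return ≈ -6.9688%.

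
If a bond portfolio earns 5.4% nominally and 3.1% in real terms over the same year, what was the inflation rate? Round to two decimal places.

2.23%

From (1+r_nom) = (1+r_real)(1+π), we get 1+π = (1 + 5.4%)/(1 + 3.1%) = 1.054/1.031 ≈ 1.02231.
So π ≈ 2.2308%.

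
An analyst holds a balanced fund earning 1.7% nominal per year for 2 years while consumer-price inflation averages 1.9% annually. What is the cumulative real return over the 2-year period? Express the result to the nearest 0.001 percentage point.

-0.392%

The annual real rate is (1+1.7%)/(1+1.9%) − 1 = -0.1963%.
Compounded over 2 years: (1 + -0.001963)^2 − 1 ≈ -0.00392.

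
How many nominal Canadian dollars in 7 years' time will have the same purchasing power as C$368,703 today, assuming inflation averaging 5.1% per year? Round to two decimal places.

C$522,270.73

Cumulative price-level factor: (1+5.1%)^7 ≈ 1.4165079366.
Multiplying C$368,703 by the price-level factor gives the future nominal sum.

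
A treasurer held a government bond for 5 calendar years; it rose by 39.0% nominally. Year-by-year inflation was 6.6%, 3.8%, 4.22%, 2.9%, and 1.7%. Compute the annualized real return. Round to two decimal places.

2.87%

Cumulative inflation factor: 1.066 × 1.038 × 1.0422 × 1.029 × 1.017 ≈ 1.20682.
Nominal growth factor: 1.39000. Real growth factor = 1.39000 / 1.20682 ≈ 1.15179.
Annualized: 1.15179^(1/5) − 1 ≈ 0.02867.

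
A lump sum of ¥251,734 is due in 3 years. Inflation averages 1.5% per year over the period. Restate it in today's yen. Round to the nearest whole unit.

Price-level factor over 3 years: (1 + 1.5%)^3 = 1.045678375.
Purchasing power today: ¥251,734 divided by that factor.

¥240,738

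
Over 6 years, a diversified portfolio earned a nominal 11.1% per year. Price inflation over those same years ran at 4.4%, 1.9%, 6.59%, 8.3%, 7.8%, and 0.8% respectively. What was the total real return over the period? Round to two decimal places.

Cumulative inflation factor: 1.044 × 1.019 × 1.0659 × 1.083 × 1.078 × 1.008 ≈ 1.33444.
Nominal growth factor: 1.88055. Real growth factor = 1.88055 / 1.33444 ≈ 1.40924.
Total real return ≈ 40.9242%.

40.92%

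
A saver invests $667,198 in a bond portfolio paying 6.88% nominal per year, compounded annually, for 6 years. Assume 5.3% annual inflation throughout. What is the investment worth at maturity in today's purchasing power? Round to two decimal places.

Nominal value at maturity: $667,198 × (1 + 6.88%)^6 ≈ $994,565.54.
Price-level factor over 6 years: (1 + 5.3%)^6 ≈ 1.3632334286.
The maturity value deflated by that factor is the answer in today's purchasing power.

$729,563.64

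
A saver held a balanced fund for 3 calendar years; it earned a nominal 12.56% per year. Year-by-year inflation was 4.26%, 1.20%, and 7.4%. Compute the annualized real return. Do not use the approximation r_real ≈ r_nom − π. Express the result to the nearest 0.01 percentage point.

7.97%

Cumulative inflation factor: 1.0426 × 1.0120 × 1.074 ≈ 1.13319.
Nominal growth factor: 1.42611. Real growth factor = 1.42611 / 1.13319 ≈ 1.25849.
Annualized: 1.25849^(1/3) − 1 ≈ 0.07965.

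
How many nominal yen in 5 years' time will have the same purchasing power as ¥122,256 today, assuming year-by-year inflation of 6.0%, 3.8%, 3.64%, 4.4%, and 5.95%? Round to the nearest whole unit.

¥154,206

Cumulative price-level factor: 1.060 × 1.038 × 1.0364 × 1.044 × 1.0595 ≈ 1.2613397513.
The nominal amount required is ¥122,256 scaled up by that factor.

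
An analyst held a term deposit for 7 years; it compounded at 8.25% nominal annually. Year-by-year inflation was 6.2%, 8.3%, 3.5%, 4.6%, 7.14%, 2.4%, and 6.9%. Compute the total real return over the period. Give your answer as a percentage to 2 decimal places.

Cumulative inflation factor: 1.062 × 1.083 × 1.035 × 1.046 × 1.0714 × 1.024 × 1.069 ≈ 1.46034.
Nominal growth factor: 1.74179. Real growth factor = 1.74179 / 1.46034 ≈ 1.19273.
Total real return ≈ 19.2727%.

19.27%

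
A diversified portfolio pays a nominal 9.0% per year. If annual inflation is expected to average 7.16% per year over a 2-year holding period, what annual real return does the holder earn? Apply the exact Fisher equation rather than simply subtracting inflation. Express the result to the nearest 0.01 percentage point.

1.72%

With constant rates the annual real return is the same each year: (1+9.0%)/(1+7.16%) − 1 = 0.01717.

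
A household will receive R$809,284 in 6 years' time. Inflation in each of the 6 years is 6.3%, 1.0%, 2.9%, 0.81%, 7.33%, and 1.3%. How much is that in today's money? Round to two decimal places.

Price-level factor over 6 years: 1.063 × 1.010 × 1.029 × 1.0081 × 1.0733 × 1.013 ≈ 1.2108886335.
Purchasing power today: R$809,284 divided by that factor.

R$668,338.92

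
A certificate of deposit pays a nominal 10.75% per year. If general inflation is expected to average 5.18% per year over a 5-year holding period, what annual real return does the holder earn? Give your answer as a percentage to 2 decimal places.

With constant rates the annual real return is the same each year: (1+10.75%)/(1+5.18%) − 1 = 0.05296.

5.30%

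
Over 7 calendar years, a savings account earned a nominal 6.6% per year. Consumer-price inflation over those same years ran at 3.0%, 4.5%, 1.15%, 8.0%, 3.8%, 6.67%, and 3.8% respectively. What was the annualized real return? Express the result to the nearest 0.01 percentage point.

2.11%

Cumulative inflation factor: 1.030 × 1.045 × 1.0115 × 1.080 × 1.038 × 1.0667 × 1.038 ≈ 1.35139.
Nominal growth factor: 1.56423. Real growth factor = 1.56423 / 1.35139 ≈ 1.15750.
Annualized: 1.15750^(1/7) − 1 ≈ 0.02111.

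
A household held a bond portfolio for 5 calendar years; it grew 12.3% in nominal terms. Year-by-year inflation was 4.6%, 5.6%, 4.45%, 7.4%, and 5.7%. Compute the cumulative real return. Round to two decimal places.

-14.26%

Cumulative inflation factor: 1.046 × 1.056 × 1.0445 × 1.074 × 1.057 ≈ 1.30973.
Nominal growth factor: 1.12300. Real growth factor = 1.12300 / 1.30973 ≈ 0.85743.
Total real return ≈ -14.2574%.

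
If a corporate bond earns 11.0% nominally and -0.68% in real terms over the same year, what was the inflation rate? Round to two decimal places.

From (1+r_nom) = (1+r_real)(1+π), we get 1+π = (1 + 11.0%)/(1 − 0.68%) = 1.110/0.9932 ≈ 1.11760.
So π ≈ 11.7600%.

11.76%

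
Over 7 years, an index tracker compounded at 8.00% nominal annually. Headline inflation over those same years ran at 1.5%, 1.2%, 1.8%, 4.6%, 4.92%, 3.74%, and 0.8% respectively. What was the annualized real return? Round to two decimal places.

Cumulative inflation factor: 1.015 × 1.012 × 1.018 × 1.046 × 1.0492 × 1.0374 × 1.008 ≈ 1.20003.
Nominal growth factor: 1.71382. Real growth factor = 1.71382 / 1.20003 ≈ 1.42815.
Annualized: 1.42815^(1/7) − 1 ≈ 0.05223.

5.22%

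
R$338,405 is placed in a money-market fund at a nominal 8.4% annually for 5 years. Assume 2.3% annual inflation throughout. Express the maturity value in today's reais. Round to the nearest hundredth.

R$452,069.30

Nominal value at maturity: R$338,405 × (1 + 8.4%)^5 ≈ R$506,504.35.
Price-level factor over 5 years: (1 + 2.3%)^5 ≈ 1.1204130756.
The maturity value deflated by that factor is the answer in today's purchasing power.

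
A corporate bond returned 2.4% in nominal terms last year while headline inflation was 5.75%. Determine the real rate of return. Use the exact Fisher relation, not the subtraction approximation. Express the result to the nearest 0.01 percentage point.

-3.17%

Real return via the Fisher equation: (1 + 2.4%)/(1 + 5.75%) − 1 = 1.024/1.0575 − 1 ≈ -0.03168.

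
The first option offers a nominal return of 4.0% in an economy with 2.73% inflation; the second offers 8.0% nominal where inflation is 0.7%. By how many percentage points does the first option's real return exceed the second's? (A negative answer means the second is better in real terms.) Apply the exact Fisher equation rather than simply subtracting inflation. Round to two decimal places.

The first option real return: 1.040/1.0273 − 1 = 1.236%.
The second real return: 1.080/1.007 − 1 = 7.249%.
Difference: 1.236 − 7.249 = -6.013 pp.

-6.01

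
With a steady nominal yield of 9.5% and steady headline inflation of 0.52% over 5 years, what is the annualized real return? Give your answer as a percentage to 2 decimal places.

With constant rates the annual real return is the same each year: (1+9.5%)/(1+0.52%) − 1 = 0.08934.

8.93%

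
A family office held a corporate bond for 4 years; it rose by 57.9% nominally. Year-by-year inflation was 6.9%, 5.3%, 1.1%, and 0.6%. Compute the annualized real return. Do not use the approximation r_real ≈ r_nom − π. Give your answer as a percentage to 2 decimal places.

Cumulative inflation factor: 1.069 × 1.053 × 1.011 × 1.006 ≈ 1.14487.
Nominal growth factor: 1.57900. Real growth factor = 1.57900 / 1.14487 ≈ 1.37920.
Annualized: 1.37920^(1/4) − 1 ≈ 0.08369.

8.37%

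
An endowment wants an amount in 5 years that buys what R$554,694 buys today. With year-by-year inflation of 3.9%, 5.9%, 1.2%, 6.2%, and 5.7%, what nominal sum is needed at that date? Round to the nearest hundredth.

R$693,337.98

Cumulative price-level factor: 1.039 × 1.059 × 1.012 × 1.062 × 1.057 ≈ 1.2499467861.
The nominal amount required is R$554,694 scaled up by that factor.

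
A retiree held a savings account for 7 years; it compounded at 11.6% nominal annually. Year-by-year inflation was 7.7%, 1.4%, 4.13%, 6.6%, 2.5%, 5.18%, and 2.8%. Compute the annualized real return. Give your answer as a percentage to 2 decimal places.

Cumulative inflation factor: 1.077 × 1.014 × 1.0413 × 1.066 × 1.025 × 1.0518 × 1.028 ≈ 1.34350.
Nominal growth factor: 2.15600. Real growth factor = 2.15600 / 1.34350 ≈ 1.60477.
Annualized: 1.60477^(1/7) − 1 ≈ 0.06990.

6.99%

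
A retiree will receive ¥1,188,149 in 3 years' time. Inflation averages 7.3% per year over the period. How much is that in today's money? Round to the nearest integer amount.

Price-level factor over 3 years: (1 + 7.3%)^3 = 1.235376017.
Purchasing power today: ¥1,188,149 divided by that factor.

¥961,771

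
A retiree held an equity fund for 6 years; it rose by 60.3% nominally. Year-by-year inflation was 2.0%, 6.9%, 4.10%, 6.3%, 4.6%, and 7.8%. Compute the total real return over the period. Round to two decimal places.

Cumulative inflation factor: 1.020 × 1.069 × 1.0410 × 1.063 × 1.046 × 1.078 ≈ 1.36054.
Nominal growth factor: 1.60300. Real growth factor = 1.60300 / 1.36054 ≈ 1.17821.
Total real return ≈ 17.8206%.

17.82%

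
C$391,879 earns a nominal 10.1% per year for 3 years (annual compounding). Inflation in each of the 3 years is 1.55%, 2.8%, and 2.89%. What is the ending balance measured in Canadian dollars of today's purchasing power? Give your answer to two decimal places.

C$486,931.35

Nominal value at maturity: C$391,879 × (1 + 10.1%)^3 ≈ C$523,014.76.
Price-level factor over 3 years: 1.0155 × 1.028 × 1.0289 = 1.0741036926.
Dividing the nominal maturity value by the price-level factor gives the value in today's money.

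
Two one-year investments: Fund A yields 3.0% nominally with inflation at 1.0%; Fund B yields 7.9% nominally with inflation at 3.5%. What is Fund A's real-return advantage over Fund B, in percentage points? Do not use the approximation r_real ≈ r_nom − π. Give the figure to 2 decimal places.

Fund A real return: 1.030/1.010 − 1 = 1.980%.
Fund B real return: 1.079/1.035 − 1 = 4.251%.
Difference: 1.980 − 4.251 = -2.271 pp.

-2.27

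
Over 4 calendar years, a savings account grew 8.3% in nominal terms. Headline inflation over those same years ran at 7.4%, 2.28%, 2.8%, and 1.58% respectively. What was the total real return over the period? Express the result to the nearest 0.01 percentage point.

Cumulative inflation factor: 1.074 × 1.0228 × 1.028 × 1.0158 ≈ 1.14709.
Nominal growth factor: 1.08300. Real growth factor = 1.08300 / 1.14709 ≈ 0.94413.
Total real return ≈ -5.5869%.

-5.59%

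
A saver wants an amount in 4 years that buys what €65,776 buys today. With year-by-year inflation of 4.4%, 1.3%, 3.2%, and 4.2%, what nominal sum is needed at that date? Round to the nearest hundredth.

Cumulative price-level factor: 1.044 × 1.013 × 1.032 × 1.042 ≈ 1.1372537048.
The nominal amount required is €65,776 scaled up by that factor.

€74,804.00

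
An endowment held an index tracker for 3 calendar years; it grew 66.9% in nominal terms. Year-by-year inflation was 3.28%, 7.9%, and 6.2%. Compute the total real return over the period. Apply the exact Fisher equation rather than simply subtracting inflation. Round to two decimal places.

Cumulative inflation factor: 1.0328 × 1.079 × 1.062 ≈ 1.18348.
Nominal growth factor: 1.66900. Real growth factor = 1.66900 / 1.18348 ≈ 1.41024.
Total real return ≈ 41.0244%.

41.02%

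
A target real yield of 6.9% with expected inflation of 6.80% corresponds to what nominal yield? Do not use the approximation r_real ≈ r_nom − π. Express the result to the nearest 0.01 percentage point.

14.17%

By the Fisher equation, 1 + r_nom = (1 + 6.9%)(1 + 6.80%) = 1.069 × 1.0680 = 1.141692.
So r_nom = 14.1692%.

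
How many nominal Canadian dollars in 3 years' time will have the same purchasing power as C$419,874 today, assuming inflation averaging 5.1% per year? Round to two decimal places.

C$487,446.70

Cumulative price-level factor: (1+5.1%)^3 = 1.160935651.
Multiplying C$419,874 by the price-level factor gives the future nominal sum.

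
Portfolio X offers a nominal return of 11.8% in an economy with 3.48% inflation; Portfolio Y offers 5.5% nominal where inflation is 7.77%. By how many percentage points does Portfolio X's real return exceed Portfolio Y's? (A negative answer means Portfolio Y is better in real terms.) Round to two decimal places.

Portfolio X real return: 1.118/1.0348 − 1 = 8.040%.
Portfolio Y real return: 1.055/1.0777 − 1 = -2.106%.
Difference: 8.040 − (-2.106) = 10.146 pp.

10.15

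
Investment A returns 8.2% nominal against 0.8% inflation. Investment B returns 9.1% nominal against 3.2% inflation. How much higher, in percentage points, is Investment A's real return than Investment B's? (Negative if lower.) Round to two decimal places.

Investment A real return: 1.082/1.008 − 1 = 7.341%.
Investment B real return: 1.091/1.032 − 1 = 5.717%.
Difference: 7.341 − 5.717 = 1.624 pp.

1.62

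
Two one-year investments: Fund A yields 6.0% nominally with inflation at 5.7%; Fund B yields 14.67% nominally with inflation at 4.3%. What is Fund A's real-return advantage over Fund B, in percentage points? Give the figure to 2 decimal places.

Fund A real return: 1.060/1.057 − 1 = 0.284%.
Fund B real return: 1.1467/1.043 − 1 = 9.942%.
Difference: 0.284 − 9.942 = -9.658 pp.

-9.66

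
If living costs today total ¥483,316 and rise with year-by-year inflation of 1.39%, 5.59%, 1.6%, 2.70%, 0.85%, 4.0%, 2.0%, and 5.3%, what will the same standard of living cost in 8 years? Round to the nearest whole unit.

¥608,206

Cumulative price-level factor: 1.0139 × 1.0559 × 1.016 × 1.0270 × 1.0085 × 1.040 × 1.020 × 1.053 ≈ 1.2584033022.
Multiplying ¥483,316 by the price-level factor gives the future nominal sum.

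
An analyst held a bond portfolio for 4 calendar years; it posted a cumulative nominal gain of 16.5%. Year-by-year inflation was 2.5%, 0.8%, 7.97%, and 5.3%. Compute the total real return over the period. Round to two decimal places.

Cumulative inflation factor: 1.025 × 1.008 × 1.0797 × 1.053 ≈ 1.17467.
Nominal growth factor: 1.16500. Real growth factor = 1.16500 / 1.17467 ≈ 0.99177.
Total real return ≈ -0.8232%.

-0.82%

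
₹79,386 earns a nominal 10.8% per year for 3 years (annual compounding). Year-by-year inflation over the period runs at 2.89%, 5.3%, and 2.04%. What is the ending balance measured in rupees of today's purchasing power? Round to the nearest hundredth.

Nominal value at maturity: ₹79,386 × (1 + 10.8%)^3 ≈ ₹107,984.94.
Price-level factor over 3 years: 1.0289 × 1.053 × 1.0204 ≈ 1.1055337067.
The maturity value deflated by that factor is the answer in today's purchasing power.

₹97,676.75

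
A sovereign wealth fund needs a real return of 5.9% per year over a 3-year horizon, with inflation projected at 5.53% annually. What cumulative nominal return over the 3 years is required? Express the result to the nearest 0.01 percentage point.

39.58%

Required annual nominal rate: (1+5.9%)(1+5.53%) − 1 = 11.75627%.
Cumulative over 3 years: (1 + 0.1175627)^3 − 1 ≈ 0.39578.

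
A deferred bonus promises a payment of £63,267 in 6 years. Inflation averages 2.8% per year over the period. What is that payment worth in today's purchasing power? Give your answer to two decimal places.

Price-level factor over 6 years: (1 + 2.8%)^6 ≈ 1.1802083636.
Purchasing power today: £63,267 divided by that factor.

£53,606.64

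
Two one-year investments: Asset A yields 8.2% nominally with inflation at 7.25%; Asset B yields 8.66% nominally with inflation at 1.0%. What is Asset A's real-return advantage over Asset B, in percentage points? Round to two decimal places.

-6.70

Asset A real return: 1.082/1.0725 − 1 = 0.886%.
Asset B real return: 1.0866/1.010 − 1 = 7.584%.
Difference: 0.886 − 7.584 = -6.698 pp.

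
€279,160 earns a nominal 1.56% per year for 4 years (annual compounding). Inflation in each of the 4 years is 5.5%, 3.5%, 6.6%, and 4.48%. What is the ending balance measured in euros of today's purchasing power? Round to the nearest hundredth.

Nominal value at maturity: €279,160 × (1 + 1.56%)^4 ≈ €296,991.46.
Price-level factor over 4 years: 1.055 × 1.035 × 1.066 × 1.0448 ≈ 1.2161388938.
The maturity value deflated by that factor is the answer in today's purchasing power.

€244,208.50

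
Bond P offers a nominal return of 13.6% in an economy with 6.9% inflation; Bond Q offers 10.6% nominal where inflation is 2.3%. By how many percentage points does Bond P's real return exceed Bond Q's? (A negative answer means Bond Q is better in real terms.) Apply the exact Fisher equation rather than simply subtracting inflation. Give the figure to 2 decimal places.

-1.85

Bond P real return: 1.136/1.069 − 1 = 6.268%.
Bond Q real return: 1.106/1.023 − 1 = 8.113%.
Difference: 6.268 − 8.113 = -1.845 pp.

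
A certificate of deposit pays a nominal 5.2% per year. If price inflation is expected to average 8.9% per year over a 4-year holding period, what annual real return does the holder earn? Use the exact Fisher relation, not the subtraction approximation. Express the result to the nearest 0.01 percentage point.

With constant rates the annual real return is the same each year: (1+5.2%)/(1+8.9%) − 1 = -0.03398.

-3.40%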